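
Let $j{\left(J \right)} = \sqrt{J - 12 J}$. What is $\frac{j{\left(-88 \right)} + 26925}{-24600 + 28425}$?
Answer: $\frac{359}{51} + \frac{22 \sqrt{2}}{3825} \approx 7.0473$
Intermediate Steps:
$j{\left(J \right)} = \sqrt{11} \sqrt{- J}$ ($j{\left(J \right)} = \sqrt{- 11 J} = \sqrt{11} \sqrt{- J}$)
$\frac{j{\left(-88 \right)} + 26925}{-24600 + 28425} = \frac{\sqrt{11} \sqrt{\left(-1\right) \left(-88\right)} + 26925}{-24600 + 28425} = \frac{\sqrt{11} \sqrt{88} + 26925}{3825} = \left(\sqrt{11} \cdot 2 \sqrt{22} + 26925\right) \frac{1}{3825} = \left(22 \sqrt{2} + 26925\right) \frac{1}{3825} = \left(26925 + 22 \sqrt{2}\right) \frac{1}{3825} = \frac{359}{51} + \frac{22 \sqrt{2}}{3825}$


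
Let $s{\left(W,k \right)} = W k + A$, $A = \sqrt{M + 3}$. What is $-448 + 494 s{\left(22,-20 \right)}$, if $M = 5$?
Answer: $-217808 + 988 \sqrt{2} \approx -2.1641 \cdot 10^{5}$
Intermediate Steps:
$A = 2 \sqrt{2}$ ($A = \sqrt{5 + 3} = \sqrt{8} = 2 \sqrt{2} \approx 2.8284$)
$s{\left(W,k \right)} = 2 \sqrt{2} + W k$ ($s{\left(W,k \right)} = W k + 2 \sqrt{2} = 2 \sqrt{2} + W k$)
$-448 + 494 s{\left(22,-20 \right)} = -448 + 494 \left(2 \sqrt{2} + 22 \left(-20\right)\right) = -448 + 494 \left(2 \sqrt{2} - 440\right) = -448 + 494 \left(-440 + 2 \sqrt{2}\right) = -448 - \left(217360 - 988 \sqrt{2}\right) = -217808 + 988 \sqrt{2}$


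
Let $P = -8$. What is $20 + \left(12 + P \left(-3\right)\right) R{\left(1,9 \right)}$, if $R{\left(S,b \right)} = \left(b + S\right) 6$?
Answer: $2180$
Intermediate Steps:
$R{\left(S,b \right)} = 6 S + 6 b$ ($R{\left(S,b \right)} = \left(S + b\right) 6 = 6 S + 6 b$)
$20 + \left(12 + P \left(-3\right)\right) R{\left(1,9 \right)} = 20 + \left(12 - -24\right) \left(6 \cdot 1 + 6 \cdot 9\right) = 20 + \left(12 + 24\right) \left(6 + 54\right) = 20 + 36 \cdot 60 = 20 + 2160 = 2180$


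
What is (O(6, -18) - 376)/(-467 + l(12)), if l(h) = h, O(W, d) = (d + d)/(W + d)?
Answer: 373/455 ≈ 0.81978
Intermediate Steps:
O(W, d) = 2*d/(W + d) (O(W, d) = (2*d)/(W + d) = 2*d/(W + d))
(O(6, -18) - 376)/(-467 + l(12)) = (2*(-18)/(6 - 18) - 376)/(-467 + 12) = (2*(-18)/(-12) - 376)/(-455) = (2*(-18)*(-1/12) - 376)*(-1/455) = (3 - 376)*(-1/455) = -373*(-1/455) = 373/455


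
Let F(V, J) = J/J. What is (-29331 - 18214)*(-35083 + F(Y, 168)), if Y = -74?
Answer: 1667973690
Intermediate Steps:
F(V, J) = 1
(-29331 - 18214)*(-35083 + F(Y, 168)) = (-29331 - 18214)*(-35083 + 1) = -47545*(-35082) = 1667973690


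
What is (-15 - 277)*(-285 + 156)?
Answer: 37668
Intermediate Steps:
(-15 - 277)*(-285 + 156) = -292*(-129) = 37668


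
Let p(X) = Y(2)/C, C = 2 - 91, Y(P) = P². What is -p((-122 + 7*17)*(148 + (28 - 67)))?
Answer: 4/89 ≈ 0.044944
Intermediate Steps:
C = -89
p(X) = -4/89 (p(X) = 2²/(-89) = 4*(-1/89) = -4/89)
-p((-122 + 7*17)*(148 + (28 - 67))) = -1*(-4/89) = 4/89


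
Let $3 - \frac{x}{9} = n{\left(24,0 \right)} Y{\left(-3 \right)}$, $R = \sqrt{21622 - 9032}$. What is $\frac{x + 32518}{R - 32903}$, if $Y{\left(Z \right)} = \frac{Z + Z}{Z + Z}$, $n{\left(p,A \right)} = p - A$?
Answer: $- \frac{1063721087}{1082594819} - \frac{32329 \sqrt{12590}}{1082594819} \approx -0.98592$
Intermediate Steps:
$R = \sqrt{12590} \approx 112.21$
$Y{\left(Z \right)} = 1$ ($Y{\left(Z \right)} = \frac{2 Z}{2 Z} = 2 Z \frac{1}{2 Z} = 1$)
$x = -189$ ($x = 27 - 9 \left(24 - 0\right) 1 = 27 - 9 \left(24 + 0\right) 1 = 27 - 9 \cdot 24 \cdot 1 = 27 - 216 = -189$)
$\frac{x + 32518}{R - 32903} = \frac{-189 + 32518}{\sqrt{12590} - 32903} = \frac{32329}{-32903 + \sqrt{12590}}$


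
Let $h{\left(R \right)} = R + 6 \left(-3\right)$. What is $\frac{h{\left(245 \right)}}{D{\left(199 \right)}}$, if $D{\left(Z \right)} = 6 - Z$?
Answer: $- \frac{227}{193} \approx -1.1762$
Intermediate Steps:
$h{\left(R \right)} = -18 + R$ ($h{\left(R \right)} = R - 18 = -18 + R$)
$\frac{h{\left(245 \right)}}{D{\left(199 \right)}} = \frac{-18 + 245}{6 - 199} = \frac{227}{6 - 199} = \frac{227}{-193} = 227 \left(- \frac{1}{193}\right) = - \frac{227}{193}$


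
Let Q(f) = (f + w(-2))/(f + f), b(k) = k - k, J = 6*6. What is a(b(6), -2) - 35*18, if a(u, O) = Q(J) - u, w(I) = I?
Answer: -22663/36 ≈ -629.53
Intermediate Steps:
J = 36
b(k) = 0
Q(f) = (-2 + f)/(2*f) (Q(f) = (f - 2)/(f + f) = (-2 + f)/((2*f)) = (-2 + f)*(1/(2*f)) = (-2 + f)/(2*f))
a(u, O) = 17/36 - u (a(u, O) = (½)*(-2 + 36)/36 - u = (½)*(1/36)*34 - u = 17/36 - u)
a(b(6), -2) - 35*18 = (17/36 - 1*0) - 35*18 = (17/36 + 0) - 630 = 17/36 - 630 = -22663/36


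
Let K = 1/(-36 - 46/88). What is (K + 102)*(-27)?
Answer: -4424490/1607 ≈ -2753.3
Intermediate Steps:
K = -44/1607 (K = 1/(-36 - 46*1/88) = 1/(-36 - 23/44) = 1/(-1607/44) = -44/1607 ≈ -0.027380)
(K + 102)*(-27) = (-44/1607 + 102)*(-27) = (163870/1607)*(-27) = -4424490/1607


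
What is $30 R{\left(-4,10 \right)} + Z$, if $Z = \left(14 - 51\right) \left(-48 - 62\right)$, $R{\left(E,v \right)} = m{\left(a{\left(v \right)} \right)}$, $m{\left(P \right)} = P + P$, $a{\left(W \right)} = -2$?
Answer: $3950$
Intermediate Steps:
$m{\left(P \right)} = 2 P$
$R{\left(E,v \right)} = -4$ ($R{\left(E,v \right)} = 2 \left(-2\right) = -4$)
$Z = 4070$ ($Z = \left(-37\right) \left(-110\right) = 4070$)
$30 R{\left(-4,10 \right)} + Z = 30 \left(-4\right) + 4070 = -120 + 4070 = 3950$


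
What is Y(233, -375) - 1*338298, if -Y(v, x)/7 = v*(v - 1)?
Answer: -716690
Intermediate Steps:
Y(v, x) = -7*v*(-1 + v) (Y(v, x) = -7*v*(v - 1) = -7*v*(-1 + v))
Y(233, -375) - 1*338298 = 7*233*(1 - 1*233) - 1*338298 = 7*233*(1 - 233) - 338298 = 7*233*(-232) - 338298 = -378392 - 338298 = -716690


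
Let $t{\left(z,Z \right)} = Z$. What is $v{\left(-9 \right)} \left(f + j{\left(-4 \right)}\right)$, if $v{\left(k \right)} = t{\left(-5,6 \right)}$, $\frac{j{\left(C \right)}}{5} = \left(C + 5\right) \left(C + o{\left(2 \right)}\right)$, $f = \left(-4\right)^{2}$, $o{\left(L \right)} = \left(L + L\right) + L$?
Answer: $156$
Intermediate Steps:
$o{\left(L \right)} = 3 L$ ($o{\left(L \right)} = 2 L + L = 3 L$)
$f = 16$
$j{\left(C \right)} = 5 \left(5 + C\right) \left(6 + C\right)$ ($j{\left(C \right)} = 5 \left(C + 5\right) \left(C + 3 \cdot 2\right) = 5 \left(5 + C\right) \left(C + 6\right) = 5 \left(5 + C\right) \left(6 + C\right)$)
$v{\left(k \right)} = 6$
$v{\left(-9 \right)} \left(f + j{\left(-4 \right)}\right) = 6 \left(16 + \left(150 + 5 \left(-4\right)^{2} + 55 \left(-4\right)\right)\right) = 6 \left(16 + \left(150 + 5 \cdot 16 - 220\right)\right) = 6 \left(16 + \left(150 + 80 - 220\right)\right) = 6 \left(16 + 10\right) = 6 \cdot 26 = 156$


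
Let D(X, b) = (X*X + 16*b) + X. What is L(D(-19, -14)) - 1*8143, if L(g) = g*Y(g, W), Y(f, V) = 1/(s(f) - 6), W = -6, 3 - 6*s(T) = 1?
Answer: -138785/17 ≈ -8163.8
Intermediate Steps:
D(X, b) = X + X² + 16*b (D(X, b) = (X² + 16*b) + X = X + X² + 16*b)
s(T) = ⅓ (s(T) = ½ - ⅙*1 = ½ - ⅙ = ⅓)
Y(f, V) = -3/17 (Y(f, V) = 1/(⅓ - 6) = 1/(-17/3) = -3/17)
L(g) = -3*g/17 (L(g) = g*(-3/17) = -3*g/17)
L(D(-19, -14)) - 1*8143 = -3*(-19 + (-19)² + 16*(-14))/17 - 1*8143 = -3*(-19 + 361 - 224)/17 - 8143 = -3/17*118 - 8143 = -354/17 - 8143 = -138785/17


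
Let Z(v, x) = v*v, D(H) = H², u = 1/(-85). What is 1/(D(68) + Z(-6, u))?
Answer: 1/4660 ≈ 0.00021459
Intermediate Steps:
u = -1/85 ≈ -0.011765
Z(v, x) = v²
1/(D(68) + Z(-6, u)) = 1/(68² + (-6)²) = 1/(4624 + 36) = 1/4660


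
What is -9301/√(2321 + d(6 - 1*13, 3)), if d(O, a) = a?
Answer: -9301*√581/1162 ≈ -192.94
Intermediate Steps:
-9301/√(2321 + d(6 - 1*13, 3)) = -9301/√(2321 + 3) = -9301*√581/1162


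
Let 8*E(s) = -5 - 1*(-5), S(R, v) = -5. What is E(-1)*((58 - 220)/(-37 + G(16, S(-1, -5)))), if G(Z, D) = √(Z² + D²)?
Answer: 0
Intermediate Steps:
E(s) = 0 (E(s) = (-5 - 1*(-5))/8 = (-5 + 5)/8 = (⅛)*0 = 0)
G(Z, D) = √(D² + Z²)
E(-1)*((58 - 220)/(-37 + G(16, S(-1, -5)))) = 0*((58 - 220)/(-37 + √((-5)² + 16²))) = 0*(-162/(-37 + √(25 + 256))) = 0*(-162/(-37 + √281)) = 0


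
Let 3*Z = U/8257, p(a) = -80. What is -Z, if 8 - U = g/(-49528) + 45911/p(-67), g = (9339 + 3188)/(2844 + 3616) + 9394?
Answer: -2699074137/114862365920 ≈ -0.023498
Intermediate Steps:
g = 60697767/6460 (g = 12527/6460 + 9394 = 60697767/6460 ≈ 9395.9)
U = 186236115453/319950880 (U = 8 - ((60697767/6460)/(-49528) + 45911/(-80)) = 8 - ((60697767/6460)*(-1/49528) + 45911*(-1/80)) = 8 - (-60697767/319950880 - 45911/80) = 8 - 1*(-183676508413/319950880) = 8 + 183676508413/319950880 = 186236115453/319950880 ≈ 582.08)
Z = 2699074137/114862365920 (Z = ((186236115453/319950880)/8257)/3 = ((186236115453/319950880)*(1/8257))/3 = (⅓)*(8097222411/114862365920) = 2699074137/114862365920 ≈ 0.023498)
-Z = -1*2699074137/114862365920 = -2699074137/114862365920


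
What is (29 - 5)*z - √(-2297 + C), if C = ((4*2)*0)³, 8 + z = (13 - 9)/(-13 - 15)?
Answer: -1368/7 - I*√2297 ≈ -195.43 - 47.927*I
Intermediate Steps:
z = -57/7 (z = -8 + (13 - 9)/(-13 - 15) = -8 + 4/(-28) = -8 + 4*(-1/28) = -8 - ⅐ = -57/7 ≈ -8.1429)
C = 0 (C = (8*0)³ = 0³ = 0)
(29 - 5)*z - √(-2297 + C) = (29 - 5)*(-57/7) - √(-2297 + 0) = 24*(-57/7) - √(-2297) = -1368/7 - I*√2297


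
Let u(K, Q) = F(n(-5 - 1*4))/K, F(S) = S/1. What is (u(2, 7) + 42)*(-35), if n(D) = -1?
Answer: -2905/2 ≈ -1452.5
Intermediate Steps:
F(S) = S (F(S) = S*1 = S)
u(K, Q) = -1/K
(u(2, 7) + 42)*(-35) = (-1/2 + 42)*(-35) = (83/2)*(-35) = -2905/2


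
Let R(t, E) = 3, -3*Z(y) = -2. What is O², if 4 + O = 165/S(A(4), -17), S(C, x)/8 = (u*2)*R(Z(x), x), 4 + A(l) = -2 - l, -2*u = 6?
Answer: 61009/2304 ≈ 26.480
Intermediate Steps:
Z(y) = ⅔ (Z(y) = -⅓*(-2) = ⅔)
u = -3 (u = -½*6 = -3)
A(l) = -6 - l (A(l) = -4 + (-2 - l) = -6 - l)
S(C, x) = -144 (S(C, x) = 8*(-3*2*3) = 8*(-6*3) = 8*(-18) = -144)
O = -247/48 (O = -4 + 165/(-144) = -4 + 165*(-1/144) = -4 - 55/48 = -247/48 ≈ -5.1458)
O² = (-247/48)² = 61009/2304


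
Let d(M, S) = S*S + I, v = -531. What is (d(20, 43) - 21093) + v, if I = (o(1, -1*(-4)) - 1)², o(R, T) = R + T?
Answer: -19759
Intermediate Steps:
I = 16 (I = ((1 - 1*(-4)) - 1)² = ((1 + 4) - 1)² = (5 - 1)² = 4² = 16)
d(M, S) = 16 + S² (d(M, S) = S*S + 16 = S² + 16 = 16 + S²)
(d(20, 43) - 21093) + v = ((16 + 43²) - 21093) - 531 = ((16 + 1849) - 21093) - 531 = (1865 - 21093) - 531 = -19228 - 531 = -19759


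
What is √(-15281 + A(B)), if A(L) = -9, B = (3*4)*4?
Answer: I*√15290 ≈ 123.65*I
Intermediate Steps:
B = 48 (B = 12*4 = 48)
√(-15281 + A(B)) = √(-15281 - 9) = √(-15290) = I*√15290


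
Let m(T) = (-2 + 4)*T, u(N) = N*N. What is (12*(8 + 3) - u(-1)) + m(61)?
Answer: 253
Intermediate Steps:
u(N) = N**2
m(T) = 2*T
(12*(8 + 3) - u(-1)) + m(61) = (12*(8 + 3) - 1*(-1)**2) + 2*61 = (12*11 - 1*1) + 122 = (132 - 1) + 122 = 131 + 122 = 253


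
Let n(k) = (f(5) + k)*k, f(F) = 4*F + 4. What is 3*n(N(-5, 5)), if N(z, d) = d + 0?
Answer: 435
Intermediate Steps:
N(z, d) = d
f(F) = 4 + 4*F
n(k) = k*(24 + k) (n(k) = ((4 + 4*5) + k)*k = ((4 + 20) + k)*k = (24 + k)*k = k*(24 + k))
3*n(N(-5, 5)) = 3*(5*(24 + 5)) = 3*(5*29) = 3*145 = 435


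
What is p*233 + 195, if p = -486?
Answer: -113043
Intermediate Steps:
p*233 + 195 = -486*233 + 195 = -113238 + 195 = -113043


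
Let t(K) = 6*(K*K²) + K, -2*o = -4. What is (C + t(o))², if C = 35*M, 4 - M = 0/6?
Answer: 36100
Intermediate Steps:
o = 2 (o = -½*(-4) = 2)
M = 4 (M = 4 - 0/6 = 4 - 1*0 = 4 + 0 = 4)
t(K) = K + 6*K³ (t(K) = 6*K³ + K = K + 6*K³)
C = 140 (C = 35*4 = 140)
(C + t(o))² = (140 + (2 + 6*2³))² = (140 + (2 + 6*8))² = (140 + (2 + 48))² = (140 + 50)² = 190² = 36100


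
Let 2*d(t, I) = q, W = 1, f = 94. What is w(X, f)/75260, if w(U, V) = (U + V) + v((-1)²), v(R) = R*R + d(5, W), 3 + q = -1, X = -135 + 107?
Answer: 13/15052 ≈ 0.00086367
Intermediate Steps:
X = -28
q = -4 (q = -3 - 1 = -4)
d(t, I) = -2 (d(t, I) = (½)*(-4) = -2)
v(R) = -2 + R² (v(R) = R*R - 2 = R² - 2 = -2 + R²)
w(U, V) = -1 + U + V (w(U, V) = (U + V) + (-2 + ((-1)²)²) = (U + V) + (-2 + 1²) = (U + V) + (-2 + 1) = (U + V) - 1 = -1 + U + V)
w(X, f)/75260 = (-1 - 28 + 94)/75260 = 65*(1/75260) = 13/15052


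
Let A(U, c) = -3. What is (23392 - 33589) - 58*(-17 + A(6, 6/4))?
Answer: -9037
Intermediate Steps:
(23392 - 33589) - 58*(-17 + A(6, 6/4)) = (23392 - 33589) - 58*(-17 - 3) = -10197 - 58*(-20) = -10197 + 1160 = -9037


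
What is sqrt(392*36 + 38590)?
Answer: sqrt(52702) ≈ 229.57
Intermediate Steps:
sqrt(392*36 + 38590) = sqrt(14112 + 38590) = sqrt(52702)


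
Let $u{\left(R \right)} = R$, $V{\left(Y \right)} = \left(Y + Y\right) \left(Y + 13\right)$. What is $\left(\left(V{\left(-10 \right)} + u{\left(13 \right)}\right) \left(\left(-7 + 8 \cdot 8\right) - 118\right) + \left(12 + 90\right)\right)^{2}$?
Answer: $8814961$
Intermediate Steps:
$V{\left(Y \right)} = 2 Y \left(13 + Y\right)$
$\left(\left(V{\left(-10 \right)} + u{\left(13 \right)}\right) \left(\left(-7 + 8 \cdot 8\right) - 118\right) + \left(12 + 90\right)\right)^{2} = \left(\left(2 \left(-10\right) \left(13 - 10\right) + 13\right) \left(\left(-7 + 8 \cdot 8\right) - 118\right) + \left(12 + 90\right)\right)^{2} = \left(\left(2 \left(-10\right) 3 + 13\right) \left(\left(-7 + 64\right) - 118\right) + 102\right)^{2} = \left(\left(-60 + 13\right) \left(57 - 118\right) + 102\right)^{2} = \left(\left(-47\right) \left(-61\right) + 102\right)^{2} = \left(2867 + 102\right)^{2} = 2969^{2} = 8814961$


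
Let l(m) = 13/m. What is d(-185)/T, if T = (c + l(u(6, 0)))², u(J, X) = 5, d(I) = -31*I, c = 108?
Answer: 143375/305809 ≈ 0.46884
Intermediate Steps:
T = 305809/25 (T = (108 + 13/5)² = (553/5)² = 305809/25 ≈ 12232.)
d(-185)/T = (-31*(-185))/(305809/25) = 5735*(25/305809) = 143375/305809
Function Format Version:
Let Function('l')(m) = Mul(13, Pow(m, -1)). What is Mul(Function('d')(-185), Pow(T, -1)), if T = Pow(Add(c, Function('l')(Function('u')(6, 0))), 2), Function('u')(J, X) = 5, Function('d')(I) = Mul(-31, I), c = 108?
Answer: Rational(143375, 305809) ≈ 0.46884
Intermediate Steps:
T = Rational(305809, 25) (T = Pow(Add(108, Mul(13, Pow(5, -1))), 2) = Pow(Add(108, Mul(13, Rational(1, 5))), 2) = Pow(Add(108, Rational(13, 5)), 2) = Pow(Rational(553, 5), 2) = Rational(305809, 25) ≈ 12232.)
Mul(Function('d')(-185), Pow(T, -1)) = Mul(Mul(-31, -185), Pow(Rational(305809, 25), -1)) = Mul(5735, Rational(25, 305809)) = Rational(143375, 305809)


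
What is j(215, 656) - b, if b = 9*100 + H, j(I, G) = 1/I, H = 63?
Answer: -207044/215 ≈ -963.00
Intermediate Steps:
b = 963 (b = 9*100 + 63 = 900 + 63 = 963)
j(215, 656) - b = 1/215 - 1*963 = 1/215 - 963 = -207044/215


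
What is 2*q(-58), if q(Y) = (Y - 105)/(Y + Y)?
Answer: 163/58 ≈ 2.8103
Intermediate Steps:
q(Y) = (-105 + Y)/(2*Y) (q(Y) = (-105 + Y)/((2*Y)) = (-105 + Y)*(1/(2*Y)) = (-105 + Y)/(2*Y))
2*q(-58) = 2*((1/2)*(-105 - 58)/(-58)) = 2*((1/2)*(-1/58)*(-163)) = 2*(163/116) = 163/58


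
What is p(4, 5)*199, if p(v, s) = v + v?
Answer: 1592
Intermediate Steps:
p(v, s) = 2*v
p(4, 5)*199 = (2*4)*199 = 8*199 = 1592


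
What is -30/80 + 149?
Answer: 1189/8 ≈ 148.63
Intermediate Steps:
-30/80 + 149 = -30*1/80 + 149 = -3/8 + 149 = 1189/8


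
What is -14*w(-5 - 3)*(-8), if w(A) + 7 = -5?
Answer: -1344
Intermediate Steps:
w(A) = -12 (w(A) = -7 - 5 = -12)
-14*w(-5 - 3)*(-8) = -14*(-12)*(-8) = 168*(-8) = -1344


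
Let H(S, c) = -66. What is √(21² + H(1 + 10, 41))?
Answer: 5*√15 ≈ 19.365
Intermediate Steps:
√(21² + H(1 + 10, 41)) = √(21² - 66) = √(441 - 66) = √375 = 5*√15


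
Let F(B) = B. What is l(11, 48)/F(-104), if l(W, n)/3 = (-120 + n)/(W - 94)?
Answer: -27/1079 ≈ -0.025023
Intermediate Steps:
l(W, n) = 3*(-120 + n)/(-94 + W) (l(W, n) = 3*((-120 + n)/(W - 94)) = 3*((-120 + n)/(-94 + W)) = 3*(-120 + n)/(-94 + W))
l(11, 48)/F(-104) = (3*(-120 + 48)/(-94 + 11))/(-104) = (3*(-72)/(-83))*(-1/104) = (3*(-1/83)*(-72))*(-1/104) = (216/83)*(-1/104) = -27/1079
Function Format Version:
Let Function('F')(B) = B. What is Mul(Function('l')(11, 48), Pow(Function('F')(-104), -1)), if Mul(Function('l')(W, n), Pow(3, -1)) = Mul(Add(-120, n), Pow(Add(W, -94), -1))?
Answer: Rational(-27, 1079) ≈ -0.025023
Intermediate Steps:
Function('l')(W, n) = Mul(3, Pow(Add(-94, W), -1), Add(-120, n)) (Function('l')(W, n) = Mul(3, Mul(Add(-120, n), Pow(Add(W, -94), -1))) = Mul(3, Mul(Add(-120, n), Pow(Add(-94, W), -1))) = Mul(3, Mul(Pow(Add(-94, W), -1), Add(-120, n))) = Mul(3, Pow(Add(-94, W), -1), Add(-120, n)))
Mul(Function('l')(11, 48), Pow(Function('F')(-104), -1)) = Mul(Mul(3, Pow(Add(-94, 11), -1), Add(-120, 48)), Pow(-104, -1)) = Mul(Mul(3, Pow(-83, -1), -72), Rational(-1, 104)) = Mul(Mul(3, Rational(-1, 83), -72), Rational(-1, 104)) = Mul(Rational(216, 83), Rational(-1, 104)) = Rational(-27, 1079)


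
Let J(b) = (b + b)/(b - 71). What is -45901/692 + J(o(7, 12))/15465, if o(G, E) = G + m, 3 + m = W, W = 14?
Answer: -12540850019/189064780 ≈ -66.331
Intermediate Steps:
m = 11 (m = -3 + 14 = 11)
o(G, E) = 11 + G (o(G, E) = G + 11 = 11 + G)
J(b) = 2*b/(-71 + b) (J(b) = (2*b)/(-71 + b) = 2*b/(-71 + b))
-45901/692 + J(o(7, 12))/15465 = -45901/692 + (2*(11 + 7)/(-71 + (11 + 7)))/15465 = -45901*1/692 + (2*18/(-71 + 18))*(1/15465) = -45901/692 + (2*18/(-53))*(1/15465) = -45901/692 + (2*18*(-1/53))*(1/15465) = -45901/692 - 36/53*1/15465 = -45901/692 - 12/273215 = -12540850019/189064780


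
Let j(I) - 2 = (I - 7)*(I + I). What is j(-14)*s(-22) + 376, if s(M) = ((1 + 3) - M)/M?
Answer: -3534/11 ≈ -321.27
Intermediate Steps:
s(M) = (4 - M)/M
j(I) = 2 + 2*I*(-7 + I) (j(I) = 2 + (I - 7)*(I + I) = 2 + (-7 + I)*(2*I) = 2 + 2*I*(-7 + I))
j(-14)*s(-22) + 376 = (2 - 14*(-14) + 2*(-14)²)*((4 - 1*(-22))/(-22)) + 376 = (2 + 196 + 2*196)*(-(4 + 22)/22) + 376 = (2 + 196 + 392)*(-1/22*26) + 376 = 590*(-13/11) + 376 = -7670/11 + 376 = -3534/11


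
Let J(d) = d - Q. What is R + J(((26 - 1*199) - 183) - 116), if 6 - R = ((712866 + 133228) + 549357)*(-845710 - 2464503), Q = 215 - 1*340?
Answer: 4619240040722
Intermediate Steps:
Q = -125 (Q = 215 - 340 = -125)
J(d) = 125 + d (J(d) = d - 1*(-125) = d + 125 = 125 + d)
R = 4619240041069 (R = 6 - ((712866 + 133228) + 549357)*(-845710 - 2464503) = 6 - (846094 + 549357)*(-3310213) = 6 - 1395451*(-3310213) = 6 - 1*(-4619240041063) = 6 + 4619240041063 = 4619240041069)
R + J(((26 - 1*199) - 183) - 116) = 4619240041069 + (125 + (((26 - 1*199) - 183) - 116)) = 4619240041069 + (125 + (((26 - 199) - 183) - 116)) = 4619240041069 + (125 + ((-173 - 183) - 116)) = 4619240041069 + (125 + (-356 - 116)) = 4619240041069 + (125 - 472) = 4619240041069 - 347 = 4619240040722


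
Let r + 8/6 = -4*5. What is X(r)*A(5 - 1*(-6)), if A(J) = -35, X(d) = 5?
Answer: -175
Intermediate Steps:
r = -64/3 (r = -4/3 - 4*5 = -4/3 - 20 = -64/3 ≈ -21.333)
X(r)*A(5 - 1*(-6)) = 5*(-35) = -175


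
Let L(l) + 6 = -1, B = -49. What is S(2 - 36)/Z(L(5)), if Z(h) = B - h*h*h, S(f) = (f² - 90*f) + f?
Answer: 697/49 ≈ 14.224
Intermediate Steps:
S(f) = f² - 89*f
L(l) = -7 (L(l) = -6 - 1 = -7)
Z(h) = -49 - h³ (Z(h) = -49 - h*h*h = -49 - h²*h = -49 - h³)
S(2 - 36)/Z(L(5)) = ((2 - 36)*(-89 + (2 - 36)))/(-49 - 1*(-7)³) = (-34*(-89 - 34))/(-49 - 1*(-343)) = (-34*(-123))/(-49 + 343) = 4182/294 = 4182*(1/294) = 697/49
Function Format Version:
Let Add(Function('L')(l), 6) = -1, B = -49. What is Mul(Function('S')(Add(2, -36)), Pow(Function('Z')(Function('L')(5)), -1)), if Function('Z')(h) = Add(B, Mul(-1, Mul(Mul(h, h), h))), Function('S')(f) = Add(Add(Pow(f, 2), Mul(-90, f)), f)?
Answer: Rational(697, 49) ≈ 14.224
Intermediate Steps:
Function('S')(f) = Add(Pow(f, 2), Mul(-89, f))
Function('L')(l) = -7 (Function('L')(l) = Add(-6, -1) = -7)
Function('Z')(h) = Add(-49, Mul(-1, Pow(h, 3))) (Function('Z')(h) = Add(-49, Mul(-1, Mul(Mul(h, h), h))) = Add(-49, Mul(-1, Mul(Pow(h, 2), h))) = Add(-49, Mul(-1, Pow(h, 3))))
Mul(Function('S')(Add(2, -36)), Pow(Function('Z')(Function('L')(5)), -1)) = Mul(Mul(Add(2, -36), Add(-89, Add(2, -36))), Pow(Add(-49, Mul(-1, Pow(-7, 3))), -1)) = Mul(Mul(-34, Add(-89, -34)), Pow(Add(-49, Mul(-1, -343)), -1)) = Mul(Mul(-34, -123), Pow(Add(-49, 343), -1)) = Mul(4182, Pow(294, -1)) = Mul(4182, Rational(1, 294)) = Rational(697, 49)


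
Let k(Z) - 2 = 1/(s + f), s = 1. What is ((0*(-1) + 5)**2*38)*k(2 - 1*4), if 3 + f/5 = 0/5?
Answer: 12825/7 ≈ 1832.1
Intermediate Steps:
f = -15 (f = -15 + 5*(0/5) = -15 + 5*(0*(1/5)) = -15 + 5*0 = -15 + 0 = -15)
k(Z) = 27/14 (k(Z) = 2 + 1/(1 - 15) = 2 + 1/(-14) = 2 - 1/14 = 27/14)
((0*(-1) + 5)**2*38)*k(2 - 1*4) = ((0*(-1) + 5)**2*38)*(27/14) = ((0 + 5)**2*38)*(27/14) = (5**2*38)*(27/14) = (25*38)*(27/14) = 950*(27/14) = 12825/7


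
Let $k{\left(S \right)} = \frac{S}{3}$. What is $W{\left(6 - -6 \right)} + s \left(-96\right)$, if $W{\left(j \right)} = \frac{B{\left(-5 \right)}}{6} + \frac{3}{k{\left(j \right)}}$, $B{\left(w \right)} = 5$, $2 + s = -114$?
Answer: $\frac{133651}{12} \approx 11138.0$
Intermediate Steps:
$s = -116$ ($s = -2 - 114 = -116$)
$k{\left(S \right)} = \frac{S}{3}$ ($k{\left(S \right)} = S \frac{1}{3} = \frac{S}{3}$)
$W{\left(j \right)} = \frac{5}{6} + \frac{9}{j}$ ($W{\left(j \right)} = \frac{5}{6} + \frac{3}{\frac{1}{3} j} = 5 \cdot \frac{1}{6} + 3 \frac{3}{j} = \frac{5}{6} + \frac{9}{j}$)
$W{\left(6 - -6 \right)} + s \left(-96\right) = \left(\frac{5}{6} + \frac{9}{6 - -6}\right) - -11136 = \left(\frac{5}{6} + \frac{9}{6 + 6}\right) + 11136 = \left(\frac{5}{6} + \frac{9}{12}\right) + 11136 = \left(\frac{5}{6} + 9 \cdot \frac{1}{12}\right) + 11136 = \left(\frac{5}{6} + \frac{3}{4}\right) + 11136 = \frac{19}{12} + 11136 = \frac{133651}{12}$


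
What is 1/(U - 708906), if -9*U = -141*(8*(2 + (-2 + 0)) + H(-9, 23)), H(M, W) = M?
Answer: -1/709047 ≈ -1.4103e-6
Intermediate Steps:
U = -141 (U = -(-47)*(8*(2 + (-2 + 0)) - 9)/3 = -(-47)*(8*(2 - 2) - 9)/3 = -(-47)*(8*0 - 9)/3 = -(-47)*(0 - 9)/3 = -(-47)*(-9)/3 = -⅑*1269 = -141)
1/(U - 708906) = 1/(-141 - 708906) = 1/(-709047) = -1/709047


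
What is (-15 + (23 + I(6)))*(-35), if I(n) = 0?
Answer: -280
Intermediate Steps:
(-15 + (23 + I(6)))*(-35) = (-15 + (23 + 0))*(-35) = (-15 + 23)*(-35) = 8*(-35) = -280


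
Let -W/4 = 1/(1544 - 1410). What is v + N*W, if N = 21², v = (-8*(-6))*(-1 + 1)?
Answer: -882/67 ≈ -13.164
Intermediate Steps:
W = -2/67 (W = -4/(1544 - 1410) = -4/134 = -4*1/134 = -2/67 ≈ -0.029851)
v = 0 (v = 48*0 = 0)
N = 441
v + N*W = 0 + 441*(-2/67) = 0 - 882/67 = -882/67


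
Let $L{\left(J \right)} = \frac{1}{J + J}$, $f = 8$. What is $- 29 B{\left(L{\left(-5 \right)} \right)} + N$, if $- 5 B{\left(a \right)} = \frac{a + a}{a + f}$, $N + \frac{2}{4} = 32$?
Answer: $\frac{24769}{790} \approx 31.353$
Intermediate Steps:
$L{\left(J \right)} = \frac{1}{2 J}$
$N = \frac{63}{2}$ ($N = - \frac{1}{2} + 32 = \frac{63}{2} \approx 31.5$)
$B{\left(a \right)} = - \frac{2 a}{5 \left(8 + a\right)}$ ($B{\left(a \right)} = - \frac{\left(a + a\right) \frac{1}{a + 8}}{5} = - \frac{2 a \frac{1}{8 + a}}{5} = - \frac{2 a}{5 \left(8 + a\right)}$)
$- 29 B{\left(L{\left(-5 \right)} \right)} + N = - 29 \left(- \frac{2 \frac{1}{2 \left(-5\right)}}{40 + 5 \frac{1}{2 \left(-5\right)}}\right) + \frac{63}{2} = - 29 \left(- \frac{2 \cdot \frac{1}{2} \left(- \frac{1}{5}\right)}{40 + 5 \cdot \frac{1}{2} \left(- \frac{1}{5}\right)}\right) + \frac{63}{2} = - 29 \left(\left(-2\right) \left(- \frac{1}{10}\right) \frac{1}{40 + 5 \left(- \frac{1}{10}\right)}\right) + \frac{63}{2} = - 29 \left(\left(-2\right) \left(- \frac{1}{10}\right) \frac{1}{40 - \frac{1}{2}}\right) + \frac{63}{2} = - 29 \left(\left(-2\right) \left(- \frac{1}{10}\right) \frac{1}{\frac{79}{2}}\right) + \frac{63}{2} = - 29 \left(\left(-2\right) \left(- \frac{1}{10}\right) \frac{2}{79}\right) + \frac{63}{2} = \left(-29\right) \frac{2}{395} + \frac{63}{2} = - \frac{58}{395} + \frac{63}{2} = \frac{24769}{790}$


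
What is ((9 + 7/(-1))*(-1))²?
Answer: 4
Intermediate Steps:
((9 + 7/(-1))*(-1))² = ((9 + 7*(-1))*(-1))² = ((9 - 7)*(-1))² = (2*(-1))² = (-2)² = 4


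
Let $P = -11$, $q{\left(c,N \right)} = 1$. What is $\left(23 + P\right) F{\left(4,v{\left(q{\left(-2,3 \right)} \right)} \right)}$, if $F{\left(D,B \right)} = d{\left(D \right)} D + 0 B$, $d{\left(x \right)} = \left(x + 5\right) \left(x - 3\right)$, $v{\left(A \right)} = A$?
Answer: $432$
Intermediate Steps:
$d{\left(x \right)} = \left(-3 + x\right) \left(5 + x\right)$ ($d{\left(x \right)} = \left(5 + x\right) \left(-3 + x\right) = \left(-3 + x\right) \left(5 + x\right)$)
$F{\left(D,B \right)} = D \left(-15 + D^{2} + 2 D\right)$ ($F{\left(D,B \right)} = \left(-15 + D^{2} + 2 D\right) D + 0 B = D \left(-15 + D^{2} + 2 D\right) + 0 = D \left(-15 + D^{2} + 2 D\right)$)
$\left(23 + P\right) F{\left(4,v{\left(q{\left(-2,3 \right)} \right)} \right)} = \left(23 - 11\right) 4 \left(-15 + 4^{2} + 2 \cdot 4\right) = 12 \cdot 4 \left(-15 + 16 + 8\right) = 12 \cdot 4 \cdot 9 = 12 \cdot 36 = 432$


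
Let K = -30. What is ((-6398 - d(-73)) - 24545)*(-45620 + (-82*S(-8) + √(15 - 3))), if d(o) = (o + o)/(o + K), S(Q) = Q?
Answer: 143312633100/103 - 6374550*√3/103 ≈ 1.3913e+9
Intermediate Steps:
d(o) = 2*o/(-30 + o) (d(o) = (o + o)/(o - 30) = (2*o)/(-30 + o) = 2*o/(-30 + o))
((-6398 - d(-73)) - 24545)*(-45620 + (-82*S(-8) + √(15 - 3))) = ((-6398 - 2*(-73)/(-30 - 73)) - 24545)*(-45620 + (-82*(-8) + √(15 - 3))) = ((-6398 - 2*(-73)/(-103)) - 24545)*(-45620 + (656 + √12)) = ((-6398 - 2*(-73)*(-1)/103) - 24545)*(-45620 + (656 + 2*√3)) = ((-6398 - 1*146/103) - 24545)*(-44964 + 2*√3) = ((-6398 - 146/103) - 24545)*(-44964 + 2*√3) = (-659140/103 - 24545)*(-44964 + 2*√3) = -3187275*(-44964 + 2*√3)/103 = 143312633100/103 - 6374550*√3/103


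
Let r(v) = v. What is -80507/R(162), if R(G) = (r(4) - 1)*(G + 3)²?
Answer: -80507/81675 ≈ -0.98570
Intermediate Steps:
R(G) = 3*(3 + G)² (R(G) = (4 - 1)*(G + 3)² = 3*(3 + G)²)
-80507/R(162) = -80507*1/(3*(3 + 162)²) = -80507/(3*165²) = -80507/(3*27225) = -80507/81675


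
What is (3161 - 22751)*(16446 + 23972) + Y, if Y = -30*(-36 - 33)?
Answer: -791786550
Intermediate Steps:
Y = 2070 (Y = -30*(-69) = 2070)
(3161 - 22751)*(16446 + 23972) + Y = (3161 - 22751)*(16446 + 23972) + 2070 = -19590*40418 + 2070 = -791788620 + 2070 = -791786550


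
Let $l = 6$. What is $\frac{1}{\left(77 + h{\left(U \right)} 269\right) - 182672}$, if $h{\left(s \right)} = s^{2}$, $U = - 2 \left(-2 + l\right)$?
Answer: $- \frac{1}{165379} \approx -6.0467 \cdot 10^{-6}$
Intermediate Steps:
$U = -8$ ($U = - 2 \left(-2 + 6\right) = \left(-2\right) 4 = -8$)
$\frac{1}{\left(77 + h{\left(U \right)} 269\right) - 182672} = \frac{1}{\left(77 + \left(-8\right)^{2} \cdot 269\right) - 182672} = \frac{1}{\left(77 + 64 \cdot 269\right) - 182672} = \frac{1}{\left(77 + 17216\right) - 182672} = \frac{1}{17293 - 182672} = \frac{1}{-165379} = - \frac{1}{165379}$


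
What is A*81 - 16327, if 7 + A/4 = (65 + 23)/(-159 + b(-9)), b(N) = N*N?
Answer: -246487/13 ≈ -18961.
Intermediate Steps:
b(N) = N²
A = -1268/39 (A = -28 + 4*((65 + 23)/(-159 + (-9)²)) = -28 + 4*(88/(-159 + 81)) = -28 + 4*(88/(-78)) = -28 + 4*(88*(-1/78)) = -28 + 4*(-44/39) = -28 - 176/39 = -1268/39 ≈ -32.513)
A*81 - 16327 = -1268/39*81 - 16327 = -34236/13 - 16327 = -246487/13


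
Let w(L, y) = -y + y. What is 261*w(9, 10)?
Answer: 0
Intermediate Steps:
w(L, y) = 0
261*w(9, 10) = 261*0 = 0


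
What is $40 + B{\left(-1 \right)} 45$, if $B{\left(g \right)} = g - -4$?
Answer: $175$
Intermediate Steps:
$B{\left(g \right)} = 4 + g$ ($B{\left(g \right)} = g + 4 = 4 + g$)
$40 + B{\left(-1 \right)} 45 = 40 + \left(4 - 1\right) 45 = 40 + 3 \cdot 45 = 40 + 135 = 175$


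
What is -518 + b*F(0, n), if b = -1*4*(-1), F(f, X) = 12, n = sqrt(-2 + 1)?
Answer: -470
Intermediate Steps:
n = I (n = sqrt(-1) = I ≈ 1.0*I)
b = 4 (b = -4*(-1) = 4)
-518 + b*F(0, n) = -518 + 4*12 = -518 + 48 = -470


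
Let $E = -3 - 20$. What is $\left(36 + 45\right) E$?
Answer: $-1863$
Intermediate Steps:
$E = -23$ ($E = -3 - 20 = -23$)
$\left(36 + 45\right) E = \left(36 + 45\right) \left(-23\right) = 81 \left(-23\right) = -1863$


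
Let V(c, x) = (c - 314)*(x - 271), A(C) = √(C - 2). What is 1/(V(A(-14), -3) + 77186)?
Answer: 81611/13321311250 + 274*I/6660655625 ≈ 6.1263e-6 + 4.1137e-8*I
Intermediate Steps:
A(C) = √(-2 + C)
V(c, x) = (-314 + c)*(-271 + x)
1/(V(A(-14), -3) + 77186) = 1/((85094 - 314*(-3) - 271*√(-2 - 14) + √(-2 - 14)*(-3)) + 77186) = 1/((85094 + 942 - 1084*I + √(-16)*(-3)) + 77186) = 1/((85094 + 942 - 1084*I + (4*I)*(-3)) + 77186) = 1/((85094 + 942 - 1084*I - 12*I) + 77186) = 1/((86036 - 1096*I) + 77186) = 1/(163222 - 1096*I) = (163222 + 1096*I)/26642622500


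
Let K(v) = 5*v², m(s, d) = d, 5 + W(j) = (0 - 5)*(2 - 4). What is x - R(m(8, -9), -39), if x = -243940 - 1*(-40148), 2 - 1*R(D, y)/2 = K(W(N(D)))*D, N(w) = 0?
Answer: -206046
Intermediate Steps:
W(j) = 5 (W(j) = -5 + (0 - 5)*(2 - 4) = -5 - 5*(-2) = -5 + 10 = 5)
R(D, y) = 4 - 250*D (R(D, y) = 4 - 2*5*5²*D = 4 - 2*5*25*D = 4 - 250*D)
x = -203792 (x = -243940 + 40148 = -203792)
x - R(m(8, -9), -39) = -203792 - (4 - 250*(-9)) = -203792 - (4 + 2250) = -203792 - 1*2254 = -203792 - 2254 = -206046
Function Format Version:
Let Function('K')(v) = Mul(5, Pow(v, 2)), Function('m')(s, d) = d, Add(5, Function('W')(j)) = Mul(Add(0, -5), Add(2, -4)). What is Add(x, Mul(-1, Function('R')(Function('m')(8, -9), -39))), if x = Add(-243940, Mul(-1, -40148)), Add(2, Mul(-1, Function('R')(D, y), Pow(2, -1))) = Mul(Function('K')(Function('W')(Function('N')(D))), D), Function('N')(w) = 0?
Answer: -206046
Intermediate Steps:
Function('W')(j) = 5 (Function('W')(j) = Add(-5, Mul(Add(0, -5), Add(2, -4))) = Add(-5, Mul(-5, -2)) = Add(-5, 10) = 5)
Function('R')(D, y) = Add(4, Mul(-250, D)) (Function('R')(D, y) = Add(4, Mul(-2, Mul(Mul(5, Pow(5, 2)), D))) = Add(4, Mul(-2, Mul(Mul(5, 25), D))) = Add(4, Mul(-2, Mul(125, D))) = Add(4, Mul(-250, D)))
x = -203792 (x = Add(-243940, 40148) = -203792)
Add(x, Mul(-1, Function('R')(Function('m')(8, -9), -39))) = Add(-203792, Mul(-1, Add(4, Mul(-250, -9)))) = Add(-203792, Mul(-1, Add(4, 2250))) = Add(-203792, Mul(-1, 2254)) = Add(-203792, -2254) = -206046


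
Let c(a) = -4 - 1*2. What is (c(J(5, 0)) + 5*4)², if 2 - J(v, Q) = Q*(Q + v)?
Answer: 196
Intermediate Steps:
J(v, Q) = 2 - Q*(Q + v)
c(a) = -6 (c(a) = -4 - 2 = -6)
(c(J(5, 0)) + 5*4)² = (-6 + 5*4)² = (-6 + 20)² = 14² = 196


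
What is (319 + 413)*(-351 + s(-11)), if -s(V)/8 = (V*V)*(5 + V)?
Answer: 3994524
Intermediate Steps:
s(V) = -8*V²*(5 + V) (s(V) = -8*V*V*(5 + V) = -8*V²*(5 + V))
(319 + 413)*(-351 + s(-11)) = (319 + 413)*(-351 + 8*(-11)²*(-5 - 1*(-11))) = 732*(-351 + 8*121*(-5 + 11)) = 732*(-351 + 8*121*6) = 732*(-351 + 5808) = 732*5457 = 3994524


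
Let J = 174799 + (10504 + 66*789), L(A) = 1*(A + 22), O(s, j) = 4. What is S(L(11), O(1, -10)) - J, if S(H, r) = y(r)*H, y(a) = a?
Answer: -237245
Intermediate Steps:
L(A) = 22 + A (L(A) = 1*(22 + A) = 22 + A)
J = 237377 (J = 174799 + (10504 + 52074) = 174799 + 62578 = 237377)
S(H, r) = H*r (S(H, r) = r*H = H*r)
S(L(11), O(1, -10)) - J = (22 + 11)*4 - 1*237377 = 33*4 - 237377 = 132 - 237377 = -237245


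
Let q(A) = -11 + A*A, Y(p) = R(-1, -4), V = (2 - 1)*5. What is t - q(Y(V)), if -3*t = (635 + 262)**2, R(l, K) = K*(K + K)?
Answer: -269216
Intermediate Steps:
R(l, K) = 2*K**2 (R(l, K) = K*(2*K) = 2*K**2)
V = 5 (V = 1*5 = 5)
Y(p) = 32 (Y(p) = 2*(-4)**2 = 2*16 = 32)
q(A) = -11 + A**2
t = -268203 (t = -(635 + 262)**2/3 = -1/3*897**2 = -1/3*804609 = -268203)
t - q(Y(V)) = -268203 - (-11 + 32**2) = -268203 - (-11 + 1024) = -268203 - 1*1013 = -268203 - 1013 = -269216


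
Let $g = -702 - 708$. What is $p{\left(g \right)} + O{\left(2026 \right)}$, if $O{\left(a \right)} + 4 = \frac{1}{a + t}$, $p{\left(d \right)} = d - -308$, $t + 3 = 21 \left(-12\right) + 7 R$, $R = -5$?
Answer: $- \frac{1920015}{1736} \approx -1106.0$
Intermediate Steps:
$g = -1410$ ($g = -702 - 708 = -1410$)
$t = -290$ ($t = -3 + \left(21 \left(-12\right) + 7 \left(-5\right)\right) = -3 - 287 = -290$)
$p{\left(d \right)} = 308 + d$ ($p{\left(d \right)} = d + 308 = 308 + d$)
$O{\left(a \right)} = -4 + \frac{1}{-290 + a}$ ($O{\left(a \right)} = -4 + \frac{1}{a - 290} = -4 + \frac{1}{-290 + a}$)
$p{\left(g \right)} + O{\left(2026 \right)} = \left(308 - 1410\right) + \frac{1161 - 8104}{-290 + 2026} = -1102 + \frac{1161 - 8104}{1736} = -1102 + \frac{1}{1736} \left(-6943\right) = -1102 - \frac{6943}{1736} = - \frac{1920015}{1736}$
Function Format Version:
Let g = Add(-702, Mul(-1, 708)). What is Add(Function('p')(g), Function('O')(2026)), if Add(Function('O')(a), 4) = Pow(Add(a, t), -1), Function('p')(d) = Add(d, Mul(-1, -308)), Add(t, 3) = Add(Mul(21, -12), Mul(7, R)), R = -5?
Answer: Rational(-1920015, 1736) ≈ -1106.0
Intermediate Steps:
g = -1410 (g = Add(-702, -708) = -1410)
t = -290 (t = Add(-3, Add(Mul(21, -12), Mul(7, -5))) = Add(-3, Add(-252, -35)) = Add(-3, -287) = -290)
Function('p')(d) = Add(308, d) (Function('p')(d) = Add(d, 308) = Add(308, d))
Function('O')(a) = Add(-4, Pow(Add(-290, a), -1)) (Function('O')(a) = Add(-4, Pow(Add(a, -290), -1)) = Add(-4, Pow(Add(-290, a), -1)))
Add(Function('p')(g), Function('O')(2026)) = Add(Add(308, -1410), Mul(Pow(Add(-290, 2026), -1), Add(1161, Mul(-4, 2026)))) = Add(-1102, Mul(Pow(1736, -1), Add(1161, -8104))) = Add(-1102, Mul(Rational(1, 1736), -6943)) = Add(-1102, Rational(-6943, 1736)) = Rational(-1920015, 1736)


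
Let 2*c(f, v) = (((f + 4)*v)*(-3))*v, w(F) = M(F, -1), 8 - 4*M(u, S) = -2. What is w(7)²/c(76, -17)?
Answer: -5/27744 ≈ -0.00018022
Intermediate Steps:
M(u, S) = 5/2 (M(u, S) = 2 - ¼*(-2) = 2 + ½ = 5/2)
w(F) = 5/2
c(f, v) = -3*v²*(4 + f)/2 (c(f, v) = ((((f + 4)*v)*(-3))*v)/2 = ((((4 + f)*v)*(-3))*v)/2 = (((v*(4 + f))*(-3))*v)/2 = ((-3*v*(4 + f))*v)/2 = (-3*v²*(4 + f))/2 = -3*v²*(4 + f)/2)
w(7)²/c(76, -17) = (5/2)²/(((3/2)*(-17)²*(-4 - 1*76))) = 25/(4*(((3/2)*289*(-4 - 76)))) = 25/(4*(((3/2)*289*(-80)))) = (25/4)/(-34680) = (25/4)*(-1/34680) = -5/27744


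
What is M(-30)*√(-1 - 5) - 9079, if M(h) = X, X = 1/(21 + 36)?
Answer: -9079 + I*√6/57 ≈ -9079.0 + 0.042974*I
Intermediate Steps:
X = 1/57 ≈ 0.017544
M(h) = 1/57
M(-30)*√(-1 - 5) - 9079 = √(-1 - 5)/57 - 9079 = √(-6)/57 - 9079 = (I*√6)/57 - 9079 = I*√6/57 - 9079 = -9079 + I*√6/57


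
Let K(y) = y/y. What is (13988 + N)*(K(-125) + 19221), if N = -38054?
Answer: -462596652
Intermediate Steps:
K(y) = 1
(13988 + N)*(K(-125) + 19221) = (13988 - 38054)*(1 + 19221) = -24066*19222 = -462596652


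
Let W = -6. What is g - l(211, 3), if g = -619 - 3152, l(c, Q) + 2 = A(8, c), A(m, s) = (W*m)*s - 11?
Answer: 6370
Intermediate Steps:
A(m, s) = -11 - 6*m*s (A(m, s) = (-6*m)*s - 11 = -6*m*s - 11 = -11 - 6*m*s)
l(c, Q) = -13 - 48*c (l(c, Q) = -2 + (-11 - 6*8*c) = -2 + (-11 - 48*c) = -13 - 48*c)
g = -3771
g - l(211, 3) = -3771 - (-13 - 48*211) = -3771 - (-13 - 10128) = -3771 - 1*(-10141) = -3771 + 10141 = 6370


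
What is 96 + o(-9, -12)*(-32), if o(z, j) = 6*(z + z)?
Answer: 3552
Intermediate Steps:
o(z, j) = 12*z (o(z, j) = 6*(2*z) = 12*z)
96 + o(-9, -12)*(-32) = 96 + (12*(-9))*(-32) = 96 - 108*(-32) = 96 + 3456 = 3552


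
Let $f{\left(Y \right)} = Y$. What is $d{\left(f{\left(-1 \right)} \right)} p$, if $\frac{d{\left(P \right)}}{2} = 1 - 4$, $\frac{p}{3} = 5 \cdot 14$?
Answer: $-1260$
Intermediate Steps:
$p = 210$ ($p = 3 \cdot 5 \cdot 14 = 3 \cdot 70 = 210$)
$d{\left(P \right)} = -6$ ($d{\left(P \right)} = 2 \left(1 - 4\right) = 2 \left(-3\right) = -6$)
$d{\left(f{\left(-1 \right)} \right)} p = \left(-6\right) 210 = -1260$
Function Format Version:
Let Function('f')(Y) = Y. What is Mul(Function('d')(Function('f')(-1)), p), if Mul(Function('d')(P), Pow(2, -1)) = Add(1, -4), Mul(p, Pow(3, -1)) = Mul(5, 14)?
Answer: -1260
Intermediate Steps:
p = 210 (p = Mul(3, Mul(5, 14)) = Mul(3, 70) = 210)
Function('d')(P) = -6 (Function('d')(P) = Mul(2, Add(1, -4)) = Mul(2, -3) = -6)
Mul(Function('d')(Function('f')(-1)), p) = Mul(-6, 210) = -1260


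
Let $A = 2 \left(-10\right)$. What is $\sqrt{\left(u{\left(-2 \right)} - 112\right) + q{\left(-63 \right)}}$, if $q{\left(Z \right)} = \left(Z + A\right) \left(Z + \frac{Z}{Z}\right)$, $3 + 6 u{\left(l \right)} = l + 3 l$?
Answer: $\frac{\sqrt{181158}}{6} \approx 70.938$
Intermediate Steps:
$u{\left(l \right)} = - \frac{1}{2} + \frac{2 l}{3}$ ($u{\left(l \right)} = - \frac{1}{2} + \frac{l + 3 l}{6} = - \frac{1}{2} + \frac{4 l}{6} = - \frac{1}{2} + \frac{2 l}{3}$)
$A = -20$
$q{\left(Z \right)} = \left(1 + Z\right) \left(-20 + Z\right)$ ($q{\left(Z \right)} = \left(Z - 20\right) \left(Z + \frac{Z}{Z}\right) = \left(-20 + Z\right) \left(Z + 1\right) = \left(-20 + Z\right) \left(1 + Z\right) = \left(1 + Z\right) \left(-20 + Z\right)$)
$\sqrt{\left(u{\left(-2 \right)} - 112\right) + q{\left(-63 \right)}} = \sqrt{\left(\left(- \frac{1}{2} + \frac{2}{3} \left(-2\right)\right) - 112\right) - \left(-1177 - 3969\right)} = \sqrt{\left(\left(- \frac{1}{2} - \frac{4}{3}\right) - 112\right) + \left(-20 + 3969 + 1197\right)} = \sqrt{\left(- \frac{11}{6} - 112\right) + 5146} = \sqrt{- \frac{683}{6} + 5146} = \sqrt{\frac{30193}{6}} = \frac{\sqrt{181158}}{6}$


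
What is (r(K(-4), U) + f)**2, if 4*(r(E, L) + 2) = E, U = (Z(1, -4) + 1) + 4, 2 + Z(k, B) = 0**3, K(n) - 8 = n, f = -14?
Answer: 225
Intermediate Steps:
K(n) = 8 + n
Z(k, B) = -2 (Z(k, B) = -2 + 0**3 = -2 + 0 = -2)
U = 3 (U = (-2 + 1) + 4 = -1 + 4 = 3)
r(E, L) = -2 + E/4
(r(K(-4), U) + f)**2 = ((-2 + (8 - 4)/4) - 14)**2 = ((-2 + (1/4)*4) - 14)**2 = ((-2 + 1) - 14)**2 = (-1 - 14)**2 = (-15)**2 = 225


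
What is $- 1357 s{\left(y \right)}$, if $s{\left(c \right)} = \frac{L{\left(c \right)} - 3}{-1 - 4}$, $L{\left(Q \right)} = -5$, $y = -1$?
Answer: $- \frac{10856}{5} \approx -2171.2$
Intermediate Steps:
$s{\left(c \right)} = \frac{8}{5}$ ($s{\left(c \right)} = \frac{-5 - 3}{-1 - 4} = - \frac{8}{-5} = \left(-8\right) \left(- \frac{1}{5}\right) = \frac{8}{5}$)
$- 1357 s{\left(y \right)} = \left(-1357\right) \frac{8}{5} = - \frac{10856}{5}$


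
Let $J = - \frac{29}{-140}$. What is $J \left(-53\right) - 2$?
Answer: $- \frac{1817}{140} \approx -12.979$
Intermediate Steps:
$J = \frac{29}{140}$ ($J = \left(-29\right) \left(- \frac{1}{140}\right) = \frac{29}{140} \approx 0.20714$)
$J \left(-53\right) - 2 = \frac{29}{140} \left(-53\right) - 2 = - \frac{1537}{140} - 2 = - \frac{1817}{140}$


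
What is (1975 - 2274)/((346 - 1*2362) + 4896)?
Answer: -299/2880 ≈ -0.10382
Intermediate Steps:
(1975 - 2274)/((346 - 1*2362) + 4896) = -299/((346 - 2362) + 4896) = -299/(-2016 + 4896) = -299/2880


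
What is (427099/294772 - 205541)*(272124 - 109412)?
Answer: -2464570374606934/73693 ≈ -3.3444e+10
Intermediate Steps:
(427099/294772 - 205541)*(272124 - 109412) = (427099*(1/294772) - 205541)*162712 = (427099/294772 - 205541)*162712 = -60587304553/294772*162712 = -2464570374606934/73693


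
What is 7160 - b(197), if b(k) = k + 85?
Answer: 6878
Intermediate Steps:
b(k) = 85 + k
7160 - b(197) = 7160 - (85 + 197) = 7160 - 1*282 = 7160 - 282 = 6878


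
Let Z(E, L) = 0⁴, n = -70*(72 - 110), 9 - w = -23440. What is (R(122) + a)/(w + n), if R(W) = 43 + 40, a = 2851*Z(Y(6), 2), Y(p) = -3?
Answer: 83/26109 ≈ 0.0031790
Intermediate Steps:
w = 23449 (w = 9 - 1*(-23440) = 9 + 23440 = 23449)
n = 2660 (n = -70*(-38) = 2660)
Z(E, L) = 0
a = 0 (a = 2851*0 = 0)
R(W) = 83
(R(122) + a)/(w + n) = (83 + 0)/(23449 + 2660) = 83/26109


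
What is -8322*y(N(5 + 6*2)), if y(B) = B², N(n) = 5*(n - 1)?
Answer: -53260800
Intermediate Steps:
N(n) = -5 + 5*n (N(n) = 5*(-1 + n) = -5 + 5*n)
-8322*y(N(5 + 6*2)) = -8322*(-5 + 5*(5 + 6*2))² = -8322*(-5 + 5*(5 + 12))² = -8322*(-5 + 5*17)² = -8322*(-5 + 85)² = -8322*80² = -8322*6400 = -53260800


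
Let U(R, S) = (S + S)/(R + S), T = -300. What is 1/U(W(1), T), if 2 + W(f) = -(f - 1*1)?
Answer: 151/300 ≈ 0.50333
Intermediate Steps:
W(f) = -1 - f (W(f) = -2 - (f - 1*1) = -2 - (f - 1) = -2 - (-1 + f) = -2 + (1 - f) = -1 - f)
U(R, S) = 2*S/(R + S) (U(R, S) = (2*S)/(R + S) = 2*S/(R + S))
1/U(W(1), T) = 1/(2*(-300)/((-1 - 1*1) - 300)) = 1/(2*(-300)/((-1 - 1) - 300)) = 1/(2*(-300)/(-2 - 300)) = 1/(2*(-300)/(-302)) = 1/(2*(-300)*(-1/302)) = 1/(300/151) = 151/300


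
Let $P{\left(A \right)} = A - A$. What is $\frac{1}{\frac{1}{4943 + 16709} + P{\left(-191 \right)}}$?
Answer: $21652$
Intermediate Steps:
$P{\left(A \right)} = 0$
$\frac{1}{\frac{1}{4943 + 16709} + P{\left(-191 \right)}} = \frac{1}{\frac{1}{4943 + 16709} + 0} = \frac{1}{\frac{1}{21652} + 0} = \frac{1}{\frac{1}{21652}} = 21652$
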